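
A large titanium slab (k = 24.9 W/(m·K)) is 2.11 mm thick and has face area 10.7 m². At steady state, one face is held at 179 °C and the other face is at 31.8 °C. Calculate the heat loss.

Q = kA·ΔT/L = 24.9 × 10.7 × |179 °C − 31.8 °C| / 0.00211 = 1.86×10^7 W

Q = 1.86×10^7 W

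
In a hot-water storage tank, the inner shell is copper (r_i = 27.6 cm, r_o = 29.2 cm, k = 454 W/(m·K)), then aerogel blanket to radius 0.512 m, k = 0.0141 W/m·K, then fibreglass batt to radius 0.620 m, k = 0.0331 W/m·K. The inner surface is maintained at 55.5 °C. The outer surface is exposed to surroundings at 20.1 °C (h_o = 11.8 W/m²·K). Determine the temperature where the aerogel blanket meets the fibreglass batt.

Series thermal resistances, inner to outer:
  R_copper = (1/0.276 − 1/0.292)/(4πk) = 0.1985/(4π·454) = 3.480×10^-5 K/W
  R_aerogel blanket = (1/0.292 − 1/0.512)/(4πk) = 1.472/(4π·0.0141) = 8.305 K/W
  R_fibreglass batt = (1/0.512 − 1/0.620)/(4πk) = 0.3402/(4π·0.0331) = 0.8179 K/W
  R_conv,out = 1/(4πr²h) = 1/(4π·0.620²·11.8) = 0.01754 K/W
ΣR = 3.480×10^-5 + 8.305 + 0.8179 + 0.01754 = 9.140 K/W
Q = ΔT/ΣR = (55.5 °C − 20.1 °C)/9.140 = 3.873 W
From the inner boundary to the aerogel blanket/fibreglass batt interface, ΣR_partial = 8.305 K/W.
T_interface = T_in − Q·ΣR_partial = 55.5 °C − (3.873)(8.305) = 23.3 °C

T = 23.3 °C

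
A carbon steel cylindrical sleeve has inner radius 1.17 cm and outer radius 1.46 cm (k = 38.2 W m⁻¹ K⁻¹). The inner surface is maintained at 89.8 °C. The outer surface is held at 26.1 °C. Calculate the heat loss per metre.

Q' = 69000 W/m

Q' = 2πk·ΔT/ln(r₂/r₁) = 2π × 38.2 × 63.7 / ln(0.0146/0.0117) = 69000 W/m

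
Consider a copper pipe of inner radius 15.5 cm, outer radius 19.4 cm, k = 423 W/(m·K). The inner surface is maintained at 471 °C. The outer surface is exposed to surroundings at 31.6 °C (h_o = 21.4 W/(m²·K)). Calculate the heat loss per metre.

Resistance network (inner→outer):
  R'_copper = ln(0.194/0.155)/(2πk) = 0.2244/(2π·423) = 8.444×10^-5 m·K/W
  R'_conv,out = 1/(2πr h) = 1/(2π·0.194·21.4) = 0.03834 m·K/W
ΣR = 8.444×10^-5 + 0.03834 = 0.03842 m·K/W
Q' = ΔT/ΣR = (471 °C − 31.6 °C)/0.03842 = 11400 W/m

Q' = 11400 W/m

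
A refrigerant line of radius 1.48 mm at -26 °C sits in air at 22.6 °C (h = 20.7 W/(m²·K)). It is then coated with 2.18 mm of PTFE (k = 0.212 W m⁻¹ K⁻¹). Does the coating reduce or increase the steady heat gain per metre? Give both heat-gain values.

Critical radius for a cylinder: r_cr = k/h = 0.0102 m = 1.02 cm.
Outer radius after coating: r₂ = 0.00148 + 0.00218 = 0.00366 m.
Since r₁ < r_cr and r₂ ≤ r_cr, the coating moves toward the maximum at r_cr — heat gain rises.
Bare: R = 1/(2πr₁h) = 5.195 m·K/W; Q = 48.6/5.195 = 9.36 W/m.
Coated: R = R_cond + R_conv = 2.780 m·K/W; Q = 48.6/2.780 = 17.5 W/m.

increases: 9.36 → 17.5 W/m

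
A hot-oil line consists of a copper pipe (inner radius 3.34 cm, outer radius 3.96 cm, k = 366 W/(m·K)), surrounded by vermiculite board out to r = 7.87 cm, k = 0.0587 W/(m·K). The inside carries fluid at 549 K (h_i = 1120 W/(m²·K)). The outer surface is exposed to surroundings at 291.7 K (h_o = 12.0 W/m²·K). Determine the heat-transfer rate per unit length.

Q' = 126 W/m

Resistance network (inner→outer):
  R'_conv,in = 1/(2πr h) = 1/(2π·0.0334·1120) = 0.004255 m·K/W
  R'_copper = ln(0.0396/0.0334)/(2πk) = 0.1703/(2π·366) = 7.404×10^-5 m·K/W
  R'_vermiculite board = ln(0.0787/0.0396)/(2πk) = 0.6868/(2π·0.0587) = 1.862 m·K/W
  R'_conv,out = 1/(2πr h) = 1/(2π·0.0787·12.0) = 0.1685 m·K/W
ΣR = 0.004255 + 7.404×10^-5 + 1.862 + 0.1685 = 2.035 m·K/W
Q' = ΔT/ΣR = (549 K − 291.7 K)/2.035 = 126 W/m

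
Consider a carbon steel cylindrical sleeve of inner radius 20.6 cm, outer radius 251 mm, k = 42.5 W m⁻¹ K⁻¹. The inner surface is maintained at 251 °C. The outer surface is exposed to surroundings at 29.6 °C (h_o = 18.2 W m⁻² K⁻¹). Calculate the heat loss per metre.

Series thermal resistances, inner to outer:
  R'_carbon steel = ln(0.251/0.206)/(2πk) = 0.1976/(2π·42.5) = 7.399×10^-4 m·K/W
  R'_conv,out = 1/(2πr h) = 1/(2π·0.251·18.2) = 0.03484 m·K/W
ΣR = 7.399×10^-4 + 0.03484 = 0.03558 m·K/W
Q' = ΔT/ΣR = (251 °C − 29.6 °C)/0.03558 = 6220 W/m

Q' = 6220 W/m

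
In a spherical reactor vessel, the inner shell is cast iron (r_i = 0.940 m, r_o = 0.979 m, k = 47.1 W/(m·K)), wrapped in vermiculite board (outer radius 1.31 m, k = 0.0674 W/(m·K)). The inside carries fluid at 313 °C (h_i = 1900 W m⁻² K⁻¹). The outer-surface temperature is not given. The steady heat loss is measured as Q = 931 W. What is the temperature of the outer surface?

T_out = 29.2 °C

Series resistances:
  R_conv,in = 1/(4πr²h) = 1/(4π·0.940²·1900) = 4.740×10^-5 K/W
  R_cast iron = (1/0.940 − 1/0.979)/(4πk) = 0.04238/(4π·47.1) = 7.160×10^-5 K/W
  R_vermiculite board = (1/0.979 − 1/1.31)/(4πk) = 0.2581/(4π·0.0674) = 0.3047 K/W
ΣR = 0.3048 K/W
ΔT = Q·ΣR = 931 × 0.3048 = 283.8 K
Heat flows outward, so T_out = T_in − ΔT = 313 − 283.8 = 29.2 °C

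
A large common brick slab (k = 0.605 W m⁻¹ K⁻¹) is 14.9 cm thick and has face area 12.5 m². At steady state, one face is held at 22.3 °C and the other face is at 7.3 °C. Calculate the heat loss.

Q = 761 W

Q = kA·ΔT/L = 0.605 × 12.5 × |22.3 °C − 7.3 °C| / 0.149 = 761 W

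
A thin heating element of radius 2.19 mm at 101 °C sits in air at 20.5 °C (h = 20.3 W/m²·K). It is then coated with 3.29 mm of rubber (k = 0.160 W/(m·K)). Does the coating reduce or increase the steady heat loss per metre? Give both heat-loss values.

Critical radius for a cylinder: r_cr = k/h = 0.00788 m = 0.788 cm.
Outer radius after coating: r₂ = 0.00219 + 0.00329 = 0.00548 m.
Since r₁ < r_cr and r₂ ≤ r_cr, the coating moves toward the maximum at r_cr — heat loss rises.
Bare: R = 1/(2πr₁h) = 3.580 m·K/W; Q = 80.5/3.580 = 22.5 W/m.
Coated: R = R_cond + R_conv = 2.343 m·K/W; Q = 80.5/2.343 = 34.4 W/m.

increases: 22.5 → 34.4 W/m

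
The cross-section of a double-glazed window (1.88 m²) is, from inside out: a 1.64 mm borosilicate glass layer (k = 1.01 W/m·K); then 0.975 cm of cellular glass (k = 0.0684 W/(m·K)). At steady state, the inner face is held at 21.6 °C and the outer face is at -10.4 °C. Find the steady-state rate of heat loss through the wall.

Q = 417 W

Series thermal resistances, inner to outer:
  R_borosilicate glass = L/(kA) = 0.00164/(1.01·1.88) = 8.637×10^-4 K/W
  R_cellular glass = L/(kA) = 0.00975/(0.0684·1.88) = 0.07582 K/W
ΣR = 8.637×10^-4 + 0.07582 = 0.07668 K/W
Q = ΔT/ΣR = (21.6 °C − -10.4 °C)/0.07668 = 417 W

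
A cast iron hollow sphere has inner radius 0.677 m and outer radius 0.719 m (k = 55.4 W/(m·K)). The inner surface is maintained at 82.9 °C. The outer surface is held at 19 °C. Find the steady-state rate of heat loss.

Q = 4πk·ΔT/(1/r₁ − 1/r₂) = 4π × 55.4 × 63.9 / (1/0.677 − 1/0.719) = 5.16×10^5 W

Q = 5.16×10^5 W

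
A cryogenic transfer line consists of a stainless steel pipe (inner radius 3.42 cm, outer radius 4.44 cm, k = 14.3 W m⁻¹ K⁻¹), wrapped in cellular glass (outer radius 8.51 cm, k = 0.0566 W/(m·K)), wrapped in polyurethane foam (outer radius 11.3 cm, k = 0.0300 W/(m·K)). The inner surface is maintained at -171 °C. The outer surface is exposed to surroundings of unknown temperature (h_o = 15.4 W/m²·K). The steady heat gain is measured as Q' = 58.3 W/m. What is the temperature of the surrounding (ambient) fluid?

Series resistances:
  R'_stainless steel = ln(0.0444/0.0342)/(2πk) = 0.2610/(2π·14.3) = 0.002905 m·K/W
  R'_cellular glass = ln(0.0851/0.0444)/(2πk) = 0.6506/(2π·0.0566) = 1.829 m·K/W
  R'_polyurethane foam = ln(0.113/0.0851)/(2πk) = 0.2836/(2π·0.0300) = 1.504 m·K/W
  R'_conv,out = 1/(2πr h) = 1/(2π·0.113·15.4) = 0.09146 m·K/W
ΣR = 3.428 m·K/W
ΔT = Q'·ΣR = 58.3 × 3.428 = 199.9 K
Heat flows inward, so T_out = T_in + ΔT = -171 + 199.9 = 28.9 °C

T_out = 28.9 °C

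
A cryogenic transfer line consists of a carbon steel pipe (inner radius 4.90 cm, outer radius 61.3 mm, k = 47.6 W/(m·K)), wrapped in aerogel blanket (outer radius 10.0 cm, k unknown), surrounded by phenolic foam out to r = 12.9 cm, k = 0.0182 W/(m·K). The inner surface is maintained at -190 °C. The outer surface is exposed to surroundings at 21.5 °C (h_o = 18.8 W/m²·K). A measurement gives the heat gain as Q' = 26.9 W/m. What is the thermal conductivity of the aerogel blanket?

k = 0.0140 W/m·K

ΣR = ΔT/Q' = |-190 − 21.5|/26.9 = 7.862 m·K/W
Known resistances:
  R'_carbon steel = ln(0.0613/0.0490)/(2πk) = 0.2240/(2π·47.6) = 7.488×10^-4 m·K/W
  R'_phenolic foam = ln(0.129/0.100)/(2πk) = 0.2546/(2π·0.0182) = 2.227 m·K/W
  R'_conv,out = 1/(2πr h) = 1/(2π·0.129·18.8) = 0.06563 m·K/W
R_aerogel blanket = ΣR − ΣR_known = 7.862 − 2.293 = 5.569 m·K/W
ln(r₂/r₁)/(2πk) = 5.569 ⇒ k = 0.4894/(2π·5.569) = 0.0140 W/m·K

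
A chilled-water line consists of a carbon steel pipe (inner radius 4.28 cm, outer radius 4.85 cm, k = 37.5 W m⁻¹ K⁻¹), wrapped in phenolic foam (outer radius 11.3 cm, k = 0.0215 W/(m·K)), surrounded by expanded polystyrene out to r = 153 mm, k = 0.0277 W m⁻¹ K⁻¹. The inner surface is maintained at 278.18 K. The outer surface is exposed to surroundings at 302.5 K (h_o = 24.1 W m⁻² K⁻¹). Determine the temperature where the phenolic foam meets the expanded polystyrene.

Treat each layer as a resistance in series:
  R'_carbon steel = ln(0.0485/0.0428)/(2πk) = 0.1250/(2π·37.5) = 5.306×10^-4 m·K/W
  R'_phenolic foam = ln(0.113/0.0485)/(2πk) = 0.8458/(2π·0.0215) = 6.261 m·K/W
  R'_expanded polystyrene = ln(0.153/0.113)/(2πk) = 0.3031/(2π·0.0277) = 1.741 m·K/W
  R'_conv,out = 1/(2πr h) = 1/(2π·0.153·24.1) = 0.04316 m·K/W
ΣR = 5.306×10^-4 + 6.261 + 1.741 + 0.04316 = 8.046 m·K/W
Q' = ΔT/ΣR = (278.18 K − 302.5 K)/8.046 = -3.023 W/m
From the inner boundary to the phenolic foam/expanded polystyrene interface, ΣR_partial = 6.262 m·K/W.
T_interface = T_in − Q'·ΣR_partial = 278.18 K − (-3.023)(6.262) = 297.1 K

T = 297.1 K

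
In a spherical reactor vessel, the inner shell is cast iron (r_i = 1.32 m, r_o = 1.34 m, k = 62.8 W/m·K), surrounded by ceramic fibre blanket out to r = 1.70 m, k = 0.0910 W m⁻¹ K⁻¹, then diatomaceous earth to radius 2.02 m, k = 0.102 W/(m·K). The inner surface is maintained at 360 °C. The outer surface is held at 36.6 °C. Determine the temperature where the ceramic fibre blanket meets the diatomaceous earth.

Series thermal resistances, inner to outer:
  R_cast iron = (1/1.32 − 1/1.34)/(4πk) = 0.01131/(4π·62.8) = 1.433×10^-5 K/W
  R_ceramic fibre blanket = (1/1.34 − 1/1.70)/(4πk) = 0.1580/(4π·0.0910) = 0.1382 K/W
  R_diatomaceous earth = (1/1.70 − 1/2.02)/(4πk) = 0.09319/(4π·0.102) = 0.07270 K/W
ΣR = 1.433×10^-5 + 0.1382 + 0.07270 = 0.2109 K/W
Q = ΔT/ΣR = (360 °C − 36.6 °C)/0.2109 = 1533 W
From the inner boundary to the ceramic fibre blanket/diatomaceous earth interface, ΣR_partial = 0.1382 K/W.
T_interface = T_in − Q·ΣR_partial = 360 °C − (1533)(0.1382) = 148 °C

T = 148 °C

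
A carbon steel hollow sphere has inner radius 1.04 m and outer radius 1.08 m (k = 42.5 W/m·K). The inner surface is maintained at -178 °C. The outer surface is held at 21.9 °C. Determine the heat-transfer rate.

Q = 3.00×10^6 W

Q = 4πk·ΔT/(1/r₁ − 1/r₂) = 4π × 42.5 × 199.9 / (1/1.04 − 1/1.08) = 3.00×10^6 W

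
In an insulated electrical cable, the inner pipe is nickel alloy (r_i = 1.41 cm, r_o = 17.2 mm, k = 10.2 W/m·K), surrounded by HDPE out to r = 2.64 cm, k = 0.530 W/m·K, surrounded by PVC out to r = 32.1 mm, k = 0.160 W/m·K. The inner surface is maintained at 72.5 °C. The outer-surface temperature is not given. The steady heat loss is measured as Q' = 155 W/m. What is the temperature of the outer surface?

T_out = 21.9 °C

Sum the resistances:
  R'_nickel alloy = ln(0.0172/0.0141)/(2πk) = 0.1987/(2π·10.2) = 0.003101 m·K/W
  R'_HDPE = ln(0.0264/0.0172)/(2πk) = 0.4285/(2π·0.530) = 0.1287 m·K/W
  R'_PVC = ln(0.0321/0.0264)/(2πk) = 0.1955/(2π·0.160) = 0.1945 m·K/W
ΣR = 0.3262 m·K/W
ΔT = Q'·ΣR = 155 × 0.3262 = 50.56 K
Heat flows outward, so T_out = T_in − ΔT = 72.5 − 50.56 = 21.9 °C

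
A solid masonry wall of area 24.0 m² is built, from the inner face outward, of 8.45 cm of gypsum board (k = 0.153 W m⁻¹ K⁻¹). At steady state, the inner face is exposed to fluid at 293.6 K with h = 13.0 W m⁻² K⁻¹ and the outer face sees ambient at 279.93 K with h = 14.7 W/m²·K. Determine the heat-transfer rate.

Series thermal resistances, inner to outer:
  R_conv,in = 1/(hA) = 1/(13.0·24.0) = 0.003205 K/W
  R_gypsum board = L/(kA) = 0.0845/(0.153·24.0) = 0.02301 K/W
  R_conv,out = 1/(hA) = 1/(14.7·24.0) = 0.002834 K/W
ΣR = 0.003205 + 0.02301 + 0.002834 = 0.02905 K/W
Q = ΔT/ΣR = (293.6 K − 279.93 K)/0.02905 = 471 W

Q = 471 W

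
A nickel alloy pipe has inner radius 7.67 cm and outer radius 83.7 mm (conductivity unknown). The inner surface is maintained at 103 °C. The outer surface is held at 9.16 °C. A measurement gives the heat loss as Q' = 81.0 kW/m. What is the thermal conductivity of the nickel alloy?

ΣR = ΔT/Q' = |103 − 9.16|/81000 = 0.001159 m·K/W
ln(r₂/r₁)/(2πk) = 0.001159 ⇒ k = 0.08734/(2π·0.001159) = 12.0 W/m·K

k = 12.0 W/m·K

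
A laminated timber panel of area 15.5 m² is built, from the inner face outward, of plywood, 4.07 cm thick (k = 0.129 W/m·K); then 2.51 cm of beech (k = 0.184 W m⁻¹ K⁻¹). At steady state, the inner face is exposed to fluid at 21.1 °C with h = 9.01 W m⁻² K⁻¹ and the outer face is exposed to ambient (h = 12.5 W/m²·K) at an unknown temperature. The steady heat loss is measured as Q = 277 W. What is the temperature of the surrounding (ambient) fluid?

Sum the resistances:
  R_conv,in = 1/(hA) = 1/(9.01·15.5) = 0.007161 K/W
  R_plywood = L/(kA) = 0.0407/(0.129·15.5) = 0.02036 K/W
  R_beech = L/(kA) = 0.0251/(0.184·15.5) = 0.008801 K/W
  R_conv,out = 1/(hA) = 1/(12.5·15.5) = 0.005161 K/W
ΣR = 0.04148 K/W
ΔT = Q·ΣR = 277 × 0.04148 = 11.49 K
Heat flows outward, so T_out = T_in − ΔT = 21.1 − 11.49 = 9.61 °C

T_out = 9.61 °C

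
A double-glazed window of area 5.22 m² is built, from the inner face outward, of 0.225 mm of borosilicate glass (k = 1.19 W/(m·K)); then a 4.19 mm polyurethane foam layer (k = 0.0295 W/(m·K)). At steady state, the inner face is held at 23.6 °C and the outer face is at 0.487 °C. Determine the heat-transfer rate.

Series thermal resistances, inner to outer:
  R_borosilicate glass = L/(kA) = 2.25×10^-4/(1.19·5.22) = 3.622×10^-5 K/W
  R_polyurethane foam = L/(kA) = 0.00419/(0.0295·5.22) = 0.02721 K/W
ΣR = 3.622×10^-5 + 0.02721 = 0.02725 K/W
Q = ΔT/ΣR = (23.6 °C − 0.487 °C)/0.02725 = 848 W

Q = 848 W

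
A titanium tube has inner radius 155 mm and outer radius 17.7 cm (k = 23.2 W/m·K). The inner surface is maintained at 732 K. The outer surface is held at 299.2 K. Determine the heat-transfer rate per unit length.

Q' = 2πk·ΔT/ln(r₂/r₁) = 2π × 23.2 × 432.8 / ln(0.177/0.155) = 4.75×10^5 W/m

Q' = 475 kW/m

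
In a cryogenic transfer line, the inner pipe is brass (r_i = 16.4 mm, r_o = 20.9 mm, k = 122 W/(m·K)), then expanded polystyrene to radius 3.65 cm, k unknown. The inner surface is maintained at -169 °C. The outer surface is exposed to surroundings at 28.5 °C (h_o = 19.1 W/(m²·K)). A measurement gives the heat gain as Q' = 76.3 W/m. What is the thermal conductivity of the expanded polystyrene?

ΣR = ΔT/Q' = |-169 − 28.5|/76.3 = 2.588 m·K/W
Known resistances:
  R'_brass = ln(0.0209/0.0164)/(2πk) = 0.2425/(2π·122) = 3.163×10^-4 m·K/W
  R'_conv,out = 1/(2πr h) = 1/(2π·0.0365·19.1) = 0.2283 m·K/W
R_expanded polystyrene = ΣR − ΣR_known = 2.588 − 0.2286 = 2.359 m·K/W
ln(r₂/r₁)/(2πk) = 2.359 ⇒ k = 0.5576/(2π·2.359) = 0.0376 W/m·K

k = 0.0376 W/m·K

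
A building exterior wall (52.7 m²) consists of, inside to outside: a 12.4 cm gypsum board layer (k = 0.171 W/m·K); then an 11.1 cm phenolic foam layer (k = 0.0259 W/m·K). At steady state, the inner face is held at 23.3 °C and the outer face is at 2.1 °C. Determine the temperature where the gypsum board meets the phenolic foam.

Resistance network (inner→outer):
  R_gypsum board = L/(kA) = 0.124/(0.171·52.7) = 0.01376 K/W
  R_phenolic foam = L/(kA) = 0.111/(0.0259·52.7) = 0.08132 K/W
ΣR = 0.01376 + 0.08132 = 0.09508 K/W
Q = ΔT/ΣR = (23.3 °C − 2.1 °C)/0.09508 = 223.0 W
From the inner boundary to the gypsum board/phenolic foam interface, ΣR_partial = 0.01376 K/W.
T_interface = T_in − Q·ΣR_partial = 23.3 °C − (223.0)(0.01376) = 20.2 °C

T = 20.2 °C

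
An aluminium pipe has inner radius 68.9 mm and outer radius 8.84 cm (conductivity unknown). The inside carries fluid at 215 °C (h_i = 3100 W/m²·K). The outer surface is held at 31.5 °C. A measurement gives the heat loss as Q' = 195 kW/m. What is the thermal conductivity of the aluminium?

ΣR = ΔT/Q' = |215 − 31.5|/1.95×10^5 = 9.410×10^-4 m·K/W
Known resistances:
  R'_conv,in = 1/(2πr h) = 1/(2π·0.0689·3100) = 7.451×10^-4 m·K/W
R_aluminium = ΣR − ΣR_known = 9.410×10^-4 − 7.451×10^-4 = 1.959×10^-4 m·K/W
ln(r₂/r₁)/(2πk) = 1.959×10^-4 ⇒ k = 0.2492/(2π·1.959×10^-4) = 202 W/m·K

k = 202 W/m·K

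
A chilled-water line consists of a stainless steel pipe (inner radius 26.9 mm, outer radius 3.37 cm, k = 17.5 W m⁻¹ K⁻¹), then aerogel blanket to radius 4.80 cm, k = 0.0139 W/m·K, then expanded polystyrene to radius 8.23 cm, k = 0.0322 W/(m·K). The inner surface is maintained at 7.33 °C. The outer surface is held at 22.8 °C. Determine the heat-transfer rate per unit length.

Q' = 2.30 W/m

Series thermal resistances, inner to outer:
  R'_stainless steel = ln(0.0337/0.0269)/(2πk) = 0.2254/(2π·17.5) = 0.002050 m·K/W
  R'_aerogel blanket = ln(0.0480/0.0337)/(2πk) = 0.3537/(2π·0.0139) = 4.050 m·K/W
  R'_expanded polystyrene = ln(0.0823/0.0480)/(2πk) = 0.5392/(2π·0.0322) = 2.665 m·K/W
ΣR = 0.002050 + 4.050 + 2.665 = 6.717 m·K/W
Q' = ΔT/ΣR = (7.33 °C − 22.8 °C)/6.717 = -2.30 W/m
(Negative Q' ⇒ heat flows inward; heat gain = 2.30 W/m.)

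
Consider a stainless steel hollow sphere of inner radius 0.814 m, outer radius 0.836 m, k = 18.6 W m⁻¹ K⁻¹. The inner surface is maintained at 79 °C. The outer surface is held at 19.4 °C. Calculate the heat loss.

Q = 4.31×10^5 W

Q = 4πk·ΔT/(1/r₁ − 1/r₂) = 4π × 18.6 × 59.6 / (1/0.814 − 1/0.836) = 4.31×10^5 W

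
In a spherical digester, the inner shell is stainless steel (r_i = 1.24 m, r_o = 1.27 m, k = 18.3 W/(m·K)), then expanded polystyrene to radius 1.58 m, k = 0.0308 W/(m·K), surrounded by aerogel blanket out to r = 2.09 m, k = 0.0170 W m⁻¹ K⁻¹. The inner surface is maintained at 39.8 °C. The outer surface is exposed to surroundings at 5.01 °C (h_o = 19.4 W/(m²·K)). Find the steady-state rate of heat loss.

Treat each layer as a resistance in series:
  R_stainless steel = (1/1.24 − 1/1.27)/(4πk) = 0.01905/(4π·18.3) = 8.284×10^-5 K/W
  R_expanded polystyrene = (1/1.27 − 1/1.58)/(4πk) = 0.1545/(4π·0.0308) = 0.3992 K/W
  R_aerogel blanket = (1/1.58 − 1/2.09)/(4πk) = 0.1544/(4π·0.0170) = 0.7229 K/W
  R_conv,out = 1/(4πr²h) = 1/(4π·2.09²·19.4) = 9.391×10^-4 K/W
ΣR = 8.284×10^-5 + 0.3992 + 0.7229 + 9.391×10^-4 = 1.123 K/W
Q = ΔT/ΣR = (39.8 °C − 5.01 °C)/1.123 = 31.0 W

Q = 31.0 W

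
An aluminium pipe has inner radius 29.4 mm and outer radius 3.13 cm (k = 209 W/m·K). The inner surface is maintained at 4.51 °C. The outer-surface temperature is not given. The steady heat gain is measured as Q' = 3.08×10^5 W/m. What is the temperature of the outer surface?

Sum the resistances:
  R'_aluminium = ln(0.0313/0.0294)/(2πk) = 0.06262/(2π·209) = 4.769×10^-5 m·K/W
ΣR = 4.769×10^-5 m·K/W
ΔT = Q'·ΣR = 3.08×10^5 × 4.769×10^-5 = 14.69 K
Heat flows inward, so T_out = T_in + ΔT = 4.51 + 14.69 = 19.2 °C

T_out = 19.2 °C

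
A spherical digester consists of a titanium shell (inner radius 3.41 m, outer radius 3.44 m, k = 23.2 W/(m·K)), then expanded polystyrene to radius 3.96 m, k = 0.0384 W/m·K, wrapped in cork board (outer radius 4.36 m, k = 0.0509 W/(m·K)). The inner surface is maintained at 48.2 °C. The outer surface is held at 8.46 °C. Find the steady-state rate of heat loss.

Q = 345 W

Treat each layer as a resistance in series:
  R_titanium = (1/3.41 − 1/3.44)/(4πk) = 0.002557/(4π·23.2) = 8.772×10^-6 K/W
  R_expanded polystyrene = (1/3.44 − 1/3.96)/(4πk) = 0.03817/(4π·0.0384) = 0.07911 K/W
  R_cork board = (1/3.96 − 1/4.36)/(4πk) = 0.02317/(4π·0.0509) = 0.03622 K/W
ΣR = 8.772×10^-6 + 0.07911 + 0.03622 = 0.1153 K/W
Q = ΔT/ΣR = (48.2 °C − 8.46 °C)/0.1153 = 345 W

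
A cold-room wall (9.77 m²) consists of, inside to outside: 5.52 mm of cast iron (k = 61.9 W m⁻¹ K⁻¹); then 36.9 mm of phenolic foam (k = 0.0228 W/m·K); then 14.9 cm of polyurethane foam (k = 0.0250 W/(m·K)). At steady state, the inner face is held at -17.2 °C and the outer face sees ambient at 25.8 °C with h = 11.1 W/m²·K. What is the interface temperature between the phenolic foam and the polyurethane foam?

T = -8.12 °C

Treat each layer as a resistance in series:
  R_cast iron = L/(kA) = 0.00552/(61.9·9.77) = 9.128×10^-6 K/W
  R_phenolic foam = L/(kA) = 0.0369/(0.0228·9.77) = 0.1657 K/W
  R_polyurethane foam = L/(kA) = 0.149/(0.0250·9.77) = 0.6100 K/W
  R_conv,out = 1/(hA) = 1/(11.1·9.77) = 0.009221 K/W
ΣR = 9.128×10^-6 + 0.1657 + 0.6100 + 0.009221 = 0.7849 K/W
Q = ΔT/ΣR = (-17.2 °C − 25.8 °C)/0.7849 = -54.78 W
From the inner boundary to the phenolic foam/polyurethane foam interface, ΣR_partial = 0.1657 K/W.
T_interface = T_in − Q·ΣR_partial = -17.2 °C − (-54.78)(0.1657) = -8.12 °C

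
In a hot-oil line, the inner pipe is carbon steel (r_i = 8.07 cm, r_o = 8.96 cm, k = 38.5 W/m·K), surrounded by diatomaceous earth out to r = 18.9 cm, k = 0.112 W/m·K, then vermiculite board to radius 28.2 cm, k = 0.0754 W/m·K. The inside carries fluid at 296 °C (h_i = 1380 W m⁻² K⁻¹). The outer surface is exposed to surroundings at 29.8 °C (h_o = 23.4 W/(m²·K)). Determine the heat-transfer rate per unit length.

Series thermal resistances, inner to outer:
  R'_conv,in = 1/(2πr h) = 1/(2π·0.0807·1380) = 0.001429 m·K/W
  R'_carbon steel = ln(0.0896/0.0807)/(2πk) = 0.1046/(2π·38.5) = 4.325×10^-4 m·K/W
  R'_diatomaceous earth = ln(0.189/0.0896)/(2πk) = 0.7464/(2π·0.112) = 1.061 m·K/W
  R'_vermiculite board = ln(0.282/0.189)/(2πk) = 0.4002/(2π·0.0754) = 0.8447 m·K/W
  R'_conv,out = 1/(2πr h) = 1/(2π·0.282·23.4) = 0.02412 m·K/W
ΣR = 0.001429 + 4.325×10^-4 + 1.061 + 0.8447 + 0.02412 = 1.932 m·K/W
Q' = ΔT/ΣR = (296 °C − 29.8 °C)/1.932 = 138 W/m

Q' = 138 W/m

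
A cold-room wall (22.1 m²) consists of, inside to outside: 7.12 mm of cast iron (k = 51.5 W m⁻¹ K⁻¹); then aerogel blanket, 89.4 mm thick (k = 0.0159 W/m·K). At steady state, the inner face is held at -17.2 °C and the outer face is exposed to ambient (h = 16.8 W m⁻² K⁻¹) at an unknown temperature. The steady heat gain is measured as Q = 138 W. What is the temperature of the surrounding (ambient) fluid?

T_out = 18.3 °C

Series resistances:
  R_cast iron = L/(kA) = 0.00712/(51.5·22.1) = 6.256×10^-6 K/W
  R_aerogel blanket = L/(kA) = 0.0894/(0.0159·22.1) = 0.2544 K/W
  R_conv,out = 1/(hA) = 1/(16.8·22.1) = 0.002693 K/W
ΣR = 0.2571 K/W
ΔT = Q·ΣR = 138 × 0.2571 = 35.48 K
Heat flows inward, so T_out = T_in + ΔT = -17.2 + 35.48 = 18.3 °C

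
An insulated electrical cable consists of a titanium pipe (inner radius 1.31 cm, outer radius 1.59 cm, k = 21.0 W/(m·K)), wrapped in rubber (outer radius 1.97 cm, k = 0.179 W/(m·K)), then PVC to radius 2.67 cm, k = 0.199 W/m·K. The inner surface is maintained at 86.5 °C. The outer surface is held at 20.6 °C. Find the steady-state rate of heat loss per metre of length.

Q' = 151 W/m

Treat each layer as a resistance in series:
  R'_titanium = ln(0.0159/0.0131)/(2πk) = 0.1937/(2π·21.0) = 0.001468 m·K/W
  R'_rubber = ln(0.0197/0.0159)/(2πk) = 0.2143/(2π·0.179) = 0.1905 m·K/W
  R'_PVC = ln(0.0267/0.0197)/(2πk) = 0.3040/(2π·0.199) = 0.2432 m·K/W
ΣR = 0.001468 + 0.1905 + 0.2432 = 0.4352 m·K/W
Q' = ΔT/ΣR = (86.5 °C − 20.6 °C)/0.4352 = 151 W/m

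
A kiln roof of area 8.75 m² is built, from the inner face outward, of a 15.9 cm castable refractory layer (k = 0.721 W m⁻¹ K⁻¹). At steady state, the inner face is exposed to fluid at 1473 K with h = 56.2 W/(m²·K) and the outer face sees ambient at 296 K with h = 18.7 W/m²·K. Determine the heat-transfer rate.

Series thermal resistances, inner to outer:
  R_conv,in = 1/(hA) = 1/(56.2·8.75) = 0.002034 K/W
  R_castable refractory = L/(kA) = 0.159/(0.721·8.75) = 0.02520 K/W
  R_conv,out = 1/(hA) = 1/(18.7·8.75) = 0.006112 K/W
ΣR = 0.002034 + 0.02520 + 0.006112 = 0.03335 K/W
Q = ΔT/ΣR = (1473 K − 296 K)/0.03335 = 35300 W

Q = 35.3 kW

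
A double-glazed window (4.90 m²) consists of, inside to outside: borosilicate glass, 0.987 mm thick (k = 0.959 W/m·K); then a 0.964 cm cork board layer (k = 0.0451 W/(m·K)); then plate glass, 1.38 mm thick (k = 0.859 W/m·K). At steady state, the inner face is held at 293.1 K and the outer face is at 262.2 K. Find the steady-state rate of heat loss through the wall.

Series thermal resistances, inner to outer:
  R_borosilicate glass = L/(kA) = 9.87×10^-4/(0.959·4.90) = 2.100×10^-4 K/W
  R_cork board = L/(kA) = 0.00964/(0.0451·4.90) = 0.04362 K/W
  R_plate glass = L/(kA) = 0.00138/(0.859·4.90) = 3.279×10^-4 K/W
ΣR = 2.100×10^-4 + 0.04362 + 3.279×10^-4 = 0.04416 K/W
Q = ΔT/ΣR = (293.1 K − 262.2 K)/0.04416 = 700 W

Q = 700 W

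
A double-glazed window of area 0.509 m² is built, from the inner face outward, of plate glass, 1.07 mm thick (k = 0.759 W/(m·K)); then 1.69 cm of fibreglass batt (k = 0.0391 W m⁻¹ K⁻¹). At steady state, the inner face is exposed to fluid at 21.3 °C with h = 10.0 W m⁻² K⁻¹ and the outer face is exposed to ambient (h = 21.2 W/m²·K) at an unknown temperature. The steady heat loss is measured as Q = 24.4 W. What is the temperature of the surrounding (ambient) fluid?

T_out = -6.54 °C

Sum the resistances:
  R_conv,in = 1/(hA) = 1/(10.0·0.509) = 0.1965 K/W
  R_plate glass = L/(kA) = 0.00107/(0.759·0.509) = 0.002770 K/W
  R_fibreglass batt = L/(kA) = 0.0169/(0.0391·0.509) = 0.8492 K/W
  R_conv,out = 1/(hA) = 1/(21.2·0.509) = 0.09267 K/W
ΣR = 1.141 K/W
ΔT = Q·ΣR = 24.4 × 1.141 = 27.84 K
Heat flows outward, so T_out = T_in − ΔT = 21.3 − 27.84 = -6.54 °C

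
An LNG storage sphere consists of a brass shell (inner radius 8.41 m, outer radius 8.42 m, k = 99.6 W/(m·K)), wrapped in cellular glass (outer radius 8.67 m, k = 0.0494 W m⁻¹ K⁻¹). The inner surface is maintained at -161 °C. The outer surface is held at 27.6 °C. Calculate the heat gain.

Series thermal resistances, inner to outer:
  R_brass = (1/8.41 − 1/8.42)/(4πk) = 1.412×10^-4/(4π·99.6) = 1.128×10^-7 K/W
  R_cellular glass = (1/8.42 − 1/8.67)/(4πk) = 0.003425/(4π·0.0494) = 0.005517 K/W
ΣR = 1.128×10^-7 + 0.005517 = 0.005517 K/W
Q = ΔT/ΣR = (-161 °C − 27.6 °C)/0.005517 = -34200 W
(Negative Q ⇒ heat flows inward; heat gain = 34200 W.)

Q = 34.2 kW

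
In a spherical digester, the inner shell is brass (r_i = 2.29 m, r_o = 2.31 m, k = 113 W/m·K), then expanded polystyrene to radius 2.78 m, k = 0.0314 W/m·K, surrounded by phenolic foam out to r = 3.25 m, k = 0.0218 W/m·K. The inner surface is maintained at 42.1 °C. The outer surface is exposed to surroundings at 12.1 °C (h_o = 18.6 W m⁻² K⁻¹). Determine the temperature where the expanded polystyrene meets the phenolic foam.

Resistance network (inner→outer):
  R_brass = (1/2.29 − 1/2.31)/(4πk) = 0.003781/(4π·113) = 2.663×10^-6 K/W
  R_expanded polystyrene = (1/2.31 − 1/2.78)/(4πk) = 0.07319/(4π·0.0314) = 0.1855 K/W
  R_phenolic foam = (1/2.78 − 1/3.25)/(4πk) = 0.05202/(4π·0.0218) = 0.1899 K/W
  R_conv,out = 1/(4πr²h) = 1/(4π·3.25²·18.6) = 4.051×10^-4 K/W
ΣR = 2.663×10^-6 + 0.1855 + 0.1899 + 4.051×10^-4 = 0.3758 K/W
Q = ΔT/ΣR = (42.1 °C − 12.1 °C)/0.3758 = 79.83 W
From the inner boundary to the expanded polystyrene/phenolic foam interface, ΣR_partial = 0.1855 K/W.
T_interface = T_in − Q·ΣR_partial = 42.1 °C − (79.83)(0.1855) = 27.3 °C

T = 27.3 °C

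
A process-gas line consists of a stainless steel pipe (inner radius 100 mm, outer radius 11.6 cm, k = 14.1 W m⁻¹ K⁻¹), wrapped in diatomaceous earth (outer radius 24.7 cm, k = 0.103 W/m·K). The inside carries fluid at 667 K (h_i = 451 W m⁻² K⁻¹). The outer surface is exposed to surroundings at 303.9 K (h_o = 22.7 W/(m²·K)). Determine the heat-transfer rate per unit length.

Q' = 302 W/m

Series thermal resistances, inner to outer:
  R'_conv,in = 1/(2πr h) = 1/(2π·0.100·451) = 0.003529 m·K/W
  R'_stainless steel = ln(0.116/0.100)/(2πk) = 0.1484/(2π·14.1) = 0.001675 m·K/W
  R'_diatomaceous earth = ln(0.247/0.116)/(2πk) = 0.7558/(2π·0.103) = 1.168 m·K/W
  R'_conv,out = 1/(2πr h) = 1/(2π·0.247·22.7) = 0.02839 m·K/W
ΣR = 0.003529 + 0.001675 + 1.168 + 0.02839 = 1.202 m·K/W
Q' = ΔT/ΣR = (667 K − 303.9 K)/1.202 = 302 W/m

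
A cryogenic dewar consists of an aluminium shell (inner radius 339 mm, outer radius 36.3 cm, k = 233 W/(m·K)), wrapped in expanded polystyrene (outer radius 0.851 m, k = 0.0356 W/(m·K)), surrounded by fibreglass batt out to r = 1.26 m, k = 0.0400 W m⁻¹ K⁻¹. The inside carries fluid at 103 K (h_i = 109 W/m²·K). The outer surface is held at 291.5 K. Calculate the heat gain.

Treat each layer as a resistance in series:
  R_conv,in = 1/(4πr²h) = 1/(4π·0.339²·109) = 0.006353 K/W
  R_aluminium = (1/0.339 − 1/0.363)/(4πk) = 0.1950/(4π·233) = 6.661×10^-5 K/W
  R_expanded polystyrene = (1/0.363 − 1/0.851)/(4πk) = 1.580/(4π·0.0356) = 3.531 K/W
  R_fibreglass batt = (1/0.851 − 1/1.26)/(4πk) = 0.3814/(4π·0.0400) = 0.7588 K/W
ΣR = 0.006353 + 6.661×10^-5 + 3.531 + 0.7588 = 4.296 K/W
Q = ΔT/ΣR = (103 K − 291.5 K)/4.296 = -43.9 W
(Negative Q ⇒ heat flows inward; heat gain = 43.9 W.)

Q = 43.9 W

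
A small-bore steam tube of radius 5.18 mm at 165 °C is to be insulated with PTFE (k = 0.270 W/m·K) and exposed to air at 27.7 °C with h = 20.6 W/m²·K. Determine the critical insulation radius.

For a cylinder, r_cr = k_ins/h = 0.270/20.6 = 0.0131 m = 1.31 cm

r_cr = 1.31 cm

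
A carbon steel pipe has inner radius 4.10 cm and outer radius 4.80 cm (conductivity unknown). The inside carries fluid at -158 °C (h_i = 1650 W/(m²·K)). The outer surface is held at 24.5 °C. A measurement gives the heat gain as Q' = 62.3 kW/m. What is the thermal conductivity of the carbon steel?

ΣR = ΔT/Q' = |-158 − 24.5|/62300 = 0.002929 m·K/W
Known resistances:
  R'_conv,in = 1/(2πr h) = 1/(2π·0.0410·1650) = 0.002353 m·K/W
R_carbon steel = ΣR − ΣR_known = 0.002929 − 0.002353 = 5.760×10^-4 m·K/W
ln(r₂/r₁)/(2πk) = 5.760×10^-4 ⇒ k = 0.1576/(2π·5.760×10^-4) = 43.5 W/m·K

k = 43.5 W/m·K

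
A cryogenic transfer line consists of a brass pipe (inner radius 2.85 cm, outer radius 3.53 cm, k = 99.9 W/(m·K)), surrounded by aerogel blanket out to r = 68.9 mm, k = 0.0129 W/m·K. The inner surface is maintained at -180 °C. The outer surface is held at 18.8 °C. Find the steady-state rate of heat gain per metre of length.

Series thermal resistances, inner to outer:
  R'_brass = ln(0.0353/0.0285)/(2πk) = 0.2140/(2π·99.9) = 3.409×10^-4 m·K/W
  R'_aerogel blanket = ln(0.0689/0.0353)/(2πk) = 0.6688/(2π·0.0129) = 8.251 m·K/W
ΣR = 3.409×10^-4 + 8.251 = 8.251 m·K/W
Q' = ΔT/ΣR = (-180 °C − 18.8 °C)/8.251 = -24.1 W/m
(Negative Q' ⇒ heat flows inward; heat gain = 24.1 W/m.)

Q' = 24.1 W/m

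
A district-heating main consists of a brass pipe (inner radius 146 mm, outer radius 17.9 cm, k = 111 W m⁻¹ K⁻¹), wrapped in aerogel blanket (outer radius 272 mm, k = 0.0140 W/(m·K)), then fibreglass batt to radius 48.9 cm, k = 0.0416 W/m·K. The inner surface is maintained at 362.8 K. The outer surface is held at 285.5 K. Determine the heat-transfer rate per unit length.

Series thermal resistances, inner to outer:
  R'_brass = ln(0.179/0.146)/(2πk) = 0.2038/(2π·111) = 2.922×10^-4 m·K/W
  R'_aerogel blanket = ln(0.272/0.179)/(2πk) = 0.4184/(2π·0.0140) = 4.757 m·K/W
  R'_fibreglass batt = ln(0.489/0.272)/(2πk) = 0.5866/(2π·0.0416) = 2.244 m·K/W
ΣR = 2.922×10^-4 + 4.757 + 2.244 = 7.001 m·K/W
Q' = ΔT/ΣR = (362.8 K − 285.5 K)/7.001 = 11.0 W/m

Q' = 11.0 W/m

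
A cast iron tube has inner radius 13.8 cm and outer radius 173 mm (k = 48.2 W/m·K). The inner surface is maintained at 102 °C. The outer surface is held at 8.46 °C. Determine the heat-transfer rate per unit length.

Q' = 2πk·ΔT/ln(r₂/r₁) = 2π × 48.2 × 93.54 / ln(0.173/0.138) = 1.25×10^5 W/m

Q' = 125 kW/m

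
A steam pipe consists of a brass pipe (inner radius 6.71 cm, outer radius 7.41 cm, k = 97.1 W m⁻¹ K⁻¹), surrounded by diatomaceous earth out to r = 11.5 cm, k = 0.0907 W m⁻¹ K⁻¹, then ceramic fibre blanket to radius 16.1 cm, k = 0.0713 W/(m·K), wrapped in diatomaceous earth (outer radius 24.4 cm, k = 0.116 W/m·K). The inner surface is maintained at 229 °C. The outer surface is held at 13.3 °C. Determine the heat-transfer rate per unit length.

Treat each layer as a resistance in series:
  R'_brass = ln(0.0741/0.0671)/(2πk) = 0.09923/(2π·97.1) = 1.626×10^-4 m·K/W
  R'_diatomaceous earth = ln(0.115/0.0741)/(2πk) = 0.4395/(2π·0.0907) = 0.7712 m·K/W
  R'_ceramic fibre blanket = ln(0.161/0.115)/(2πk) = 0.3365/(2π·0.0713) = 0.7511 m·K/W
  R'_diatomaceous earth = ln(0.244/0.161)/(2πk) = 0.4158/(2π·0.116) = 0.5704 m·K/W
ΣR = 1.626×10^-4 + 0.7712 + 0.7511 + 0.5704 = 2.093 m·K/W
Q' = ΔT/ΣR = (229 °C − 13.3 °C)/2.093 = 103 W/m

Q' = 103 W/m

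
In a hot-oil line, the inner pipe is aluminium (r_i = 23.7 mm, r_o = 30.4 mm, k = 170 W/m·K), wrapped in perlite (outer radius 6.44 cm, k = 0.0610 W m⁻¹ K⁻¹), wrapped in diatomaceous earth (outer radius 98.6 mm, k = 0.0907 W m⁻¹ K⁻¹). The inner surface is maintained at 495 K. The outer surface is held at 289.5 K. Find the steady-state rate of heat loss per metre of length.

Q' = 75.9 W/m

Series thermal resistances, inner to outer:
  R'_aluminium = ln(0.0304/0.0237)/(2πk) = 0.2490/(2π·170) = 2.331×10^-4 m·K/W
  R'_perlite = ln(0.0644/0.0304)/(2πk) = 0.7507/(2π·0.0610) = 1.959 m·K/W
  R'_diatomaceous earth = ln(0.0986/0.0644)/(2πk) = 0.4260/(2π·0.0907) = 0.7474 m·K/W
ΣR = 2.331×10^-4 + 1.959 + 0.7474 = 2.707 m·K/W
Q' = ΔT/ΣR = (495 K − 289.5 K)/2.707 = 75.9 W/m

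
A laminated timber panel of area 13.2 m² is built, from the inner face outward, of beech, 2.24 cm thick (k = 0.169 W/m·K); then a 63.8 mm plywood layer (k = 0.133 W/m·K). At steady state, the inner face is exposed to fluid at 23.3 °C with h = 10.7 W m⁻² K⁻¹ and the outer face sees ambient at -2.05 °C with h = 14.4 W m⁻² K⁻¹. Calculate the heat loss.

Treat each layer as a resistance in series:
  R_conv,in = 1/(hA) = 1/(10.7·13.2) = 0.007080 K/W
  R_beech = L/(kA) = 0.0224/(0.169·13.2) = 0.01004 K/W
  R_plywood = L/(kA) = 0.0638/(0.133·13.2) = 0.03634 K/W
  R_conv,out = 1/(hA) = 1/(14.4·13.2) = 0.005261 K/W
ΣR = 0.007080 + 0.01004 + 0.03634 + 0.005261 = 0.05872 K/W
Q = ΔT/ΣR = (23.3 °C − -2.05 °C)/0.05872 = 432 W

Q = 432 W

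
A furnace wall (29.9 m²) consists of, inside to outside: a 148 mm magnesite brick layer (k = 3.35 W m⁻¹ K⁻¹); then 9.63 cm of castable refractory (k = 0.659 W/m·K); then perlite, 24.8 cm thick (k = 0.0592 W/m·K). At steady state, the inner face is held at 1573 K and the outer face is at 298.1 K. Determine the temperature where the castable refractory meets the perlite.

T = 1518 K

Treat each layer as a resistance in series:
  R_magnesite brick = L/(kA) = 0.148/(3.35·29.9) = 0.001478 K/W
  R_castable refractory = L/(kA) = 0.0963/(0.659·29.9) = 0.004887 K/W
  R_perlite = L/(kA) = 0.248/(0.0592·29.9) = 0.1401 K/W
ΣR = 0.001478 + 0.004887 + 0.1401 = 0.1465 K/W
Q = ΔT/ΣR = (1573 K − 298.1 K)/0.1465 = 8702 W
From the inner boundary to the castable refractory/perlite interface, ΣR_partial = 0.006365 K/W.
T_interface = T_in − Q·ΣR_partial = 1573 K − (8702)(0.006365) = 1518 K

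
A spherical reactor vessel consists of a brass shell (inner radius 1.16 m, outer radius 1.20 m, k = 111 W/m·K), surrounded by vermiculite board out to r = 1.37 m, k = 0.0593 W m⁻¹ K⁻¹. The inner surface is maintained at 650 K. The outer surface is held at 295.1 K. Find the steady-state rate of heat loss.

Q = 2.56 kW

Series thermal resistances, inner to outer:
  R_brass = (1/1.16 − 1/1.20)/(4πk) = 0.02874/(4π·111) = 2.060×10^-5 K/W
  R_vermiculite board = (1/1.20 − 1/1.37)/(4πk) = 0.1034/(4π·0.0593) = 0.1388 K/W
ΣR = 2.060×10^-5 + 0.1388 = 0.1388 K/W
Q = ΔT/ΣR = (650 K − 295.1 K)/0.1388 = 2560 W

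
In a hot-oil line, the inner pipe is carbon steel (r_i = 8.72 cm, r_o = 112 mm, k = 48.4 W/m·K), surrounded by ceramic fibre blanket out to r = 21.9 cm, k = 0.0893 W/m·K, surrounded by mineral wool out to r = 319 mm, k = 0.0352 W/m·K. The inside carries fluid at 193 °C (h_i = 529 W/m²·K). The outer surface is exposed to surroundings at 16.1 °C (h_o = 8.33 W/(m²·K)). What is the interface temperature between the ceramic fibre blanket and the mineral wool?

Series thermal resistances, inner to outer:
  R'_conv,in = 1/(2πr h) = 1/(2π·0.0872·529) = 0.003450 m·K/W
  R'_carbon steel = ln(0.112/0.0872)/(2πk) = 0.2503/(2π·48.4) = 8.230×10^-4 m·K/W
  R'_ceramic fibre blanket = ln(0.219/0.112)/(2πk) = 0.6706/(2π·0.0893) = 1.195 m·K/W
  R'_mineral wool = ln(0.319/0.219)/(2πk) = 0.3761/(2π·0.0352) = 1.701 m·K/W
  R'_conv,out = 1/(2πr h) = 1/(2π·0.319·8.33) = 0.05989 m·K/W
ΣR = 0.003450 + 8.230×10^-4 + 1.195 + 1.701 + 0.05989 = 2.960 m·K/W
Q' = ΔT/ΣR = (193 °C − 16.1 °C)/2.960 = 59.76 W/m
From the inner boundary to the ceramic fibre blanket/mineral wool interface, ΣR_partial = 1.199 m·K/W.
T_interface = T_in − Q'·ΣR_partial = 193 °C − (59.76)(1.199) = 121 °C

T = 121 °C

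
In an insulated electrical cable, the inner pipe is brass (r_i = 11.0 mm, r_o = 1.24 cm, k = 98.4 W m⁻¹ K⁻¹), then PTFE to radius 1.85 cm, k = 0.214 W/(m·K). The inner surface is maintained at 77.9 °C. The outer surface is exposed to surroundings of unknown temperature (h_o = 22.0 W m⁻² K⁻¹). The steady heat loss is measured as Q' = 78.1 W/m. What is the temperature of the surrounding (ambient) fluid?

Series resistances:
  R'_brass = ln(0.0124/0.0110)/(2πk) = 0.1198/(2π·98.4) = 1.938×10^-4 m·K/W
  R'_PTFE = ln(0.0185/0.0124)/(2πk) = 0.4001/(2π·0.214) = 0.2975 m·K/W
  R'_conv,out = 1/(2πr h) = 1/(2π·0.0185·22.0) = 0.3910 m·K/W
ΣR = 0.6888 m·K/W
ΔT = Q'·ΣR = 78.1 × 0.6888 = 53.80 K
Heat flows outward, so T_out = T_in − ΔT = 77.9 − 53.80 = 24.1 °C

T_out = 24.1 °C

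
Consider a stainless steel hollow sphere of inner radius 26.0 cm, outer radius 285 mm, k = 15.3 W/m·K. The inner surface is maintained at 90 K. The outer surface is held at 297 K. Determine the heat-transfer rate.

Q = 4πk·ΔT/(1/r₁ − 1/r₂) = 4π × 15.3 × 207 / (1/0.260 − 1/0.285) = 1.18×10^5 W

Q = 1.18×10^5 W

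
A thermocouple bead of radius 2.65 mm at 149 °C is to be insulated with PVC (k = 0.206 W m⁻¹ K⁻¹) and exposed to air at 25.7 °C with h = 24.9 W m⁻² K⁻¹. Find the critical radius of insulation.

For a sphere, r_cr = 2k_ins/h = 2·0.206/24.9 = 0.0165 m = 1.65 cm

r_cr = 1.65 cm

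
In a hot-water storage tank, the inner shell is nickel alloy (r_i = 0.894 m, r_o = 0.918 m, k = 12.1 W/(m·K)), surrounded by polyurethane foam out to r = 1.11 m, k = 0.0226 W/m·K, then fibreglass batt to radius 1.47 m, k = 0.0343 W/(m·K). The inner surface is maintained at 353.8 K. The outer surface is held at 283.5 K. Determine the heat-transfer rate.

Q = 59.8 W

Series thermal resistances, inner to outer:
  R_nickel alloy = (1/0.894 − 1/0.918)/(4πk) = 0.02924/(4π·12.1) = 1.923×10^-4 K/W
  R_polyurethane foam = (1/0.918 − 1/1.11)/(4πk) = 0.1884/(4π·0.0226) = 0.6635 K/W
  R_fibreglass batt = (1/1.11 − 1/1.47)/(4πk) = 0.2206/(4π·0.0343) = 0.5119 K/W
ΣR = 1.923×10^-4 + 0.6635 + 0.5119 = 1.176 K/W
Q = ΔT/ΣR = (353.8 K − 283.5 K)/1.176 = 59.8 W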